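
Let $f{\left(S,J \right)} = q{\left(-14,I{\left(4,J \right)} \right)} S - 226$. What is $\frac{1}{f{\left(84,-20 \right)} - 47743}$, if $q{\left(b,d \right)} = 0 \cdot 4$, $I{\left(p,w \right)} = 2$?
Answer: $- \frac{1}{47969} \approx -2.0847 \cdot 10^{-5}$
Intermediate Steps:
$q{\left(b,d \right)} = 0$
$f{\left(S,J \right)} = -226$ ($f{\left(S,J \right)} = 0 S - 226 = 0 - 226 = -226$)
$\frac{1}{f{\left(84,-20 \right)} - 47743} = \frac{1}{-226 - 47743} = \frac{1}{-47969} = - \frac{1}{47969}$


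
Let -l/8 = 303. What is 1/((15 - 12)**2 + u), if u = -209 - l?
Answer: 1/2224 ≈ 0.00044964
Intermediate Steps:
l = -2424 (l = -8*303 = -2424)
u = 2215 (u = -209 - 1*(-2424) = -209 + 2424 = 2215)
1/((15 - 12)**2 + u) = 1/((15 - 12)**2 + 2215) = 1/(3**2 + 2215) = 1/(9 + 2215) = 1/2224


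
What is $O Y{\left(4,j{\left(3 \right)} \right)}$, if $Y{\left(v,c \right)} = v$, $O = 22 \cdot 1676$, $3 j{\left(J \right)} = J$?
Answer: $147488$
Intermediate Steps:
$j{\left(J \right)} = \frac{J}{3}$
$O = 36872$
$O Y{\left(4,j{\left(3 \right)} \right)} = 36872 \cdot 4 = 147488$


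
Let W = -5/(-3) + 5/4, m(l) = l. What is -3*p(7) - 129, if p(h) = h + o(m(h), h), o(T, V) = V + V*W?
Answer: -929/4 ≈ -232.25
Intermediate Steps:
W = 35/12 (W = -5*(-1/3) + 5*(1/4) = 5/3 + 5/4 = 35/12 ≈ 2.9167)
o(T, V) = 47*V/12 (o(T, V) = V + V*(35/12) = V + 35*V/12 = 47*V/12)
p(h) = 59*h/12 (p(h) = h + 47*h/12 = 59*h/12)
-3*p(7) - 129 = -59*7/4 - 129 = -3*413/12 - 129 = -413/4 - 129 = -929/4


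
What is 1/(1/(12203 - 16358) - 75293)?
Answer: -4155/312842416 ≈ -1.3281e-5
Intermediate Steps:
1/(1/(12203 - 16358) - 75293) = 1/(1/(-4155) - 75293) = 1/(-1/4155 - 75293) = 1/(-312842416/4155) = -4155/312842416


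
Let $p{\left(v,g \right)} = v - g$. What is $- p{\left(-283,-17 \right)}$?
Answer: $266$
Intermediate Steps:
$- p{\left(-283,-17 \right)} = - (-283 - -17) = - (-283 + 17) = \left(-1\right) \left(-266\right) = 266$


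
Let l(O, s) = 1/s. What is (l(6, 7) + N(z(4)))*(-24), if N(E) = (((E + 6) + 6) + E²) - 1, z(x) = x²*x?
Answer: -700752/7 ≈ -1.0011e+5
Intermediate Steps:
z(x) = x³
N(E) = 11 + E + E² (N(E) = (((6 + E) + 6) + E²) - 1 = ((12 + E) + E²) - 1 = (12 + E + E²) - 1 = 11 + E + E²)
(l(6, 7) + N(z(4)))*(-24) = (1/7 + (11 + 4³ + (4³)²))*(-24) = (⅐ + (11 + 64 + 64²))*(-24) = (⅐ + (11 + 64 + 4096))*(-24) = (⅐ + 4171)*(-24) = (29198/7)*(-24) = -700752/7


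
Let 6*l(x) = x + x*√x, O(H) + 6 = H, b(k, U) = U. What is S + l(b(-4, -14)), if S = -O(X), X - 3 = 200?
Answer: -598/3 - 7*I*√14/3 ≈ -199.33 - 8.7305*I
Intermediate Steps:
X = 203 (X = 3 + 200 = 203)
O(H) = -6 + H
S = -197 (S = -(-6 + 203) = -1*197 = -197)
l(x) = x/6 + x^(3/2)/6 (l(x) = (x + x*√x)/6 = (x + x^(3/2))/6 = x/6 + x^(3/2)/6)
S + l(b(-4, -14)) = -197 + ((⅙)*(-14) + (-14)^(3/2)/6) = -197 + (-7/3 + (-14*I*√14)/6) = -197 + (-7/3 - 7*I*√14/3) = -598/3 - 7*I*√14/3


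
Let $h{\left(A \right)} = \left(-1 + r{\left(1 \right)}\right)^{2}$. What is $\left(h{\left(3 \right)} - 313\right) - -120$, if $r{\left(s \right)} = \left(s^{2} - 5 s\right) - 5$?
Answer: $-93$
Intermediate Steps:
$r{\left(s \right)} = -5 + s^{2} - 5 s$
$h{\left(A \right)} = 100$ ($h{\left(A \right)} = \left(-1 - \left(10 - 1\right)\right)^{2} = \left(-1 - 9\right)^{2} = \left(-10\right)^{2} = 100$)
$\left(h{\left(3 \right)} - 313\right) - -120 = \left(100 - 313\right) - -120 = -213 + 120 = -93$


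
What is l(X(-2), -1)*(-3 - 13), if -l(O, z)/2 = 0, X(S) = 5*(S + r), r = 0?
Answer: 0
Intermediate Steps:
X(S) = 5*S (X(S) = 5*(S + 0) = 5*S)
l(O, z) = 0 (l(O, z) = -2*0 = 0)
l(X(-2), -1)*(-3 - 13) = 0*(-3 - 13) = 0*(-16) = 0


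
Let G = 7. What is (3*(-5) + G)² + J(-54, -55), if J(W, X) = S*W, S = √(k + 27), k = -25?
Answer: 64 - 54*√2 ≈ -12.368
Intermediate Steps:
S = √2 (S = √(-25 + 27) = √2 ≈ 1.4142)
J(W, X) = W*√2 (J(W, X) = √2*W = W*√2)
(3*(-5) + G)² + J(-54, -55) = (3*(-5) + 7)² - 54*√2 = (-15 + 7)² - 54*√2 = (-8)² - 54*√2 = 64 - 54*√2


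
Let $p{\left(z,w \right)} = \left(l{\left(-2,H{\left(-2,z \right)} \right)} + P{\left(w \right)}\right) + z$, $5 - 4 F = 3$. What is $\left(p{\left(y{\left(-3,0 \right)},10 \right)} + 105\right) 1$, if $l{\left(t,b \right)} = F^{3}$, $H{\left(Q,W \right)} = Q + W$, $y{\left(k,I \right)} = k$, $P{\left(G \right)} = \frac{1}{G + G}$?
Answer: $\frac{4087}{40} \approx 102.18$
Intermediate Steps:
$F = \frac{1}{2}$ ($F = \frac{5}{4} - \frac{3}{4} = \frac{1}{2} \approx 0.5$)
$P{\left(G \right)} = \frac{1}{2 G}$
$l{\left(t,b \right)} = \frac{1}{8}$ ($l{\left(t,b \right)} = \left(\frac{1}{2}\right)^{3} = \frac{1}{8}$)
$p{\left(z,w \right)} = \frac{1}{8} + z + \frac{1}{2 w}$ ($p{\left(z,w \right)} = \left(\frac{1}{8} + \frac{1}{2 w}\right) + z = \frac{1}{8} + z + \frac{1}{2 w}$)
$\left(p{\left(y{\left(-3,0 \right)},10 \right)} + 105\right) 1 = \left(\left(\frac{1}{8} - 3 + \frac{1}{2 \cdot 10}\right) + 105\right) 1 = \left(\left(\frac{1}{8} - 3 + \frac{1}{2} \cdot \frac{1}{10}\right) + 105\right) 1 = \left(\left(\frac{1}{8} - 3 + \frac{1}{20}\right) + 105\right) 1 = \left(- \frac{113}{40} + 105\right) 1 = \frac{4087}{40} \cdot 1 = \frac{4087}{40}$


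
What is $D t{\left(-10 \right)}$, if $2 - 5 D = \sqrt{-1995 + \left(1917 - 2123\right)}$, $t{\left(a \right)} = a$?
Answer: $-4 + 2 i \sqrt{2201} \approx -4.0 + 93.83 i$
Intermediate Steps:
$D = \frac{2}{5} - \frac{i \sqrt{2201}}{5}$ ($D = \frac{2}{5} - \frac{\sqrt{-1995 + \left(1917 - 2123\right)}}{5} = \frac{2}{5} - \frac{\sqrt{-1995 - 206}}{5} = \frac{2}{5} - \frac{\sqrt{-2201}}{5} = \frac{2}{5} - \frac{i \sqrt{2201}}{5} \approx 0.4 - 9.383 i$)
$D t{\left(-10 \right)} = \left(\frac{2}{5} - \frac{i \sqrt{2201}}{5}\right) \left(-10\right) = -4 + 2 i \sqrt{2201}$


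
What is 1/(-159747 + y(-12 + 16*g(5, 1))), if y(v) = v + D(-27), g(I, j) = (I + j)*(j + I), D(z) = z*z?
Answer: -1/158454 ≈ -6.3110e-6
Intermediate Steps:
D(z) = z²
g(I, j) = (I + j)² (g(I, j) = (I + j)*(I + j) = (I + j)²)
y(v) = 729 + v (y(v) = v + (-27)² = v + 729 = 729 + v)
1/(-159747 + y(-12 + 16*g(5, 1))) = 1/(-159747 + (729 + (-12 + 16*(5 + 1)²))) = 1/(-159747 + (729 + (-12 + 16*6²))) = 1/(-159747 + (729 + (-12 + 16*36))) = 1/(-159747 + (729 + (-12 + 576))) = 1/(-159747 + (729 + 564)) = 1/(-159747 + 1293) = 1/(-158454) = -1/158454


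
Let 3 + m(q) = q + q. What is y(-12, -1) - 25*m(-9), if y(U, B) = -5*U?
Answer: 585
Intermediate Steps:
m(q) = -3 + 2*q (m(q) = -3 + (q + q) = -3 + 2*q)
y(-12, -1) - 25*m(-9) = -5*(-12) - 25*(-3 + 2*(-9)) = 60 - 25*(-3 - 18) = 60 - 25*(-21) = 60 + 525 = 585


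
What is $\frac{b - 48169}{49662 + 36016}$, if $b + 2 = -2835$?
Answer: $- \frac{25503}{42839} \approx -0.59532$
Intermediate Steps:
$b = -2837$ ($b = -2 - 2835 = -2837$)
$\frac{b - 48169}{49662 + 36016} = \frac{-2837 - 48169}{49662 + 36016} = - \frac{51006}{85678} = \left(-51006\right) \frac{1}{85678} = - \frac{25503}{42839}$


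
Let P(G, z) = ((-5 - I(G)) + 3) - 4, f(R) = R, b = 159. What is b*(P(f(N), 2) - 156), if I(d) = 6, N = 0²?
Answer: -26712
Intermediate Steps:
N = 0
P(G, z) = -12 (P(G, z) = ((-5 - 1*6) + 3) - 4 = ((-5 - 6) + 3) - 4 = (-11 + 3) - 4 = -8 - 4 = -12)
b*(P(f(N), 2) - 156) = 159*(-12 - 156) = 159*(-168) = -26712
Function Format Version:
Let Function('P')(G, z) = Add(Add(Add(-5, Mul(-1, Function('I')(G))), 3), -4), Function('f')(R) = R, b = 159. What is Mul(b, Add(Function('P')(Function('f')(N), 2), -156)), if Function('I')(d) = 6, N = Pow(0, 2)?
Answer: -26712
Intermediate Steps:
N = 0
Function('P')(G, z) = -12 (Function('P')(G, z) = Add(Add(Add(-5, Mul(-1, 6)), 3), -4) = Add(Add(Add(-5, -6), 3), -4) = Add(Add(-11, 3), -4) = Add(-8, -4) = -12)
Mul(b, Add(Function('P')(Function('f')(N), 2), -156)) = Mul(159, Add(-12, -156)) = Mul(159, -168) = -26712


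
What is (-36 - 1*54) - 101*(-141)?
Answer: 14151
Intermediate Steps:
(-36 - 1*54) - 101*(-141) = (-36 - 54) + 14241 = -90 + 14241 = 14151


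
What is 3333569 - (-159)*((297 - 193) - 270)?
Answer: 3307175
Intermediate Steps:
3333569 - (-159)*((297 - 193) - 270) = 3333569 - (-159)*(104 - 270) = 3333569 - (-159)*(-166) = 3333569 - 1*26394 = 3333569 - 26394 = 3307175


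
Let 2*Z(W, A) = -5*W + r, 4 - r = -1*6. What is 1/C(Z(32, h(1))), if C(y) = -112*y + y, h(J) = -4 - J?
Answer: 1/8325 ≈ 0.00012012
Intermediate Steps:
r = 10 (r = 4 - (-1)*6 = 4 - 1*(-6) = 4 + 6 = 10)
Z(W, A) = 5 - 5*W/2 (Z(W, A) = (-5*W + 10)/2 = (10 - 5*W)/2 = 5 - 5*W/2)
C(y) = -111*y
1/C(Z(32, h(1))) = 1/(-111*(5 - 5/2*32)) = 1/(-111*(5 - 80)) = 1/(-111*(-75)) = 1/8325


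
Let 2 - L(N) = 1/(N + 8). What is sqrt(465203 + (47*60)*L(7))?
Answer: 3*sqrt(52295) ≈ 686.04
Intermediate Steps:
L(N) = 2 - 1/(8 + N) (L(N) = 2 - 1/(N + 8) = 2 - 1/(8 + N))
sqrt(465203 + (47*60)*L(7)) = sqrt(465203 + (47*60)*((15 + 2*7)/(8 + 7))) = sqrt(465203 + 2820*((15 + 14)/15)) = sqrt(465203 + 2820*((1/15)*29)) = sqrt(465203 + 2820*(29/15)) = sqrt(465203 + 5452) = sqrt(470655) = 3*sqrt(52295)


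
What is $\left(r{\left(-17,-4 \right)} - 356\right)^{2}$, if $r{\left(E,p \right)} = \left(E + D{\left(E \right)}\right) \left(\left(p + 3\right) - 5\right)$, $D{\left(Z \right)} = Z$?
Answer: $23104$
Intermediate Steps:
$r{\left(E,p \right)} = 2 E \left(-2 + p\right)$ ($r{\left(E,p \right)} = \left(E + E\right) \left(\left(p + 3\right) - 5\right) = 2 E \left(\left(3 + p\right) - 5\right) = 2 E \left(-2 + p\right)$)
$\left(r{\left(-17,-4 \right)} - 356\right)^{2} = \left(2 \left(-17\right) \left(-2 - 4\right) - 356\right)^{2} = \left(2 \left(-17\right) \left(-6\right) - 356\right)^{2} = \left(204 - 356\right)^{2} = \left(-152\right)^{2} = 23104$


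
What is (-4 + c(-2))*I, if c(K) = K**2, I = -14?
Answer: 0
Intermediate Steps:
(-4 + c(-2))*I = (-4 + (-2)**2)*(-14) = (-4 + 4)*(-14) = 0*(-14) = 0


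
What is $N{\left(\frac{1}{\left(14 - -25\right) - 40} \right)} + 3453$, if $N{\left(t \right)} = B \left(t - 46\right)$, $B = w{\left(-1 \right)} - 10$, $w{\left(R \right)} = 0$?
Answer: $3923$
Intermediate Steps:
$B = -10$ ($B = 0 - 10 = -10$)
$N{\left(t \right)} = 460 - 10 t$ ($N{\left(t \right)} = - 10 \left(t - 46\right) = - 10 \left(-46 + t\right) = 460 - 10 t$)
$N{\left(\frac{1}{\left(14 - -25\right) - 40} \right)} + 3453 = \left(460 - \frac{10}{\left(14 - -25\right) - 40}\right) + 3453 = \left(460 - \frac{10}{\left(14 + 25\right) - 40}\right) + 3453 = \left(460 - \frac{10}{39 - 40}\right) + 3453 = \left(460 - \frac{10}{-1}\right) + 3453 = \left(460 - -10\right) + 3453 = \left(460 + 10\right) + 3453 = 470 + 3453 = 3923$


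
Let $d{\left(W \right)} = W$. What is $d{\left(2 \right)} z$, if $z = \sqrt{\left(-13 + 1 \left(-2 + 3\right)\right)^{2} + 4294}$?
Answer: $2 \sqrt{4438} \approx 133.24$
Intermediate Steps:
$z = \sqrt{4438}$ ($z = \sqrt{\left(-13 + 1 \cdot 1\right)^{2} + 4294} = \sqrt{\left(-13 + 1\right)^{2} + 4294} = \sqrt{\left(-12\right)^{2} + 4294} = \sqrt{144 + 4294} = \sqrt{4438} \approx 66.618$)
$d{\left(2 \right)} z = 2 \sqrt{4438}$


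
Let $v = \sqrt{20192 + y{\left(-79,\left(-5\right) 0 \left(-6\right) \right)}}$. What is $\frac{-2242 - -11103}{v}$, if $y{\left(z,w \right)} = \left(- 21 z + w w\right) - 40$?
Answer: $\frac{8861 \sqrt{21811}}{21811} \approx 59.999$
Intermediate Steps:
$y{\left(z,w \right)} = -40 + w^{2} - 21 z$ ($y{\left(z,w \right)} = \left(- 21 z + w^{2}\right) - 40 = \left(w^{2} - 21 z\right) - 40 = -40 + w^{2} - 21 z$)
$v = \sqrt{21811}$ ($v = \sqrt{20192 - \left(-1619 + 0\right)} = \sqrt{20192 + \left(-40 + \left(0 \left(-6\right)\right)^{2} + 1659\right)} = \sqrt{20192 + \left(-40 + 0^{2} + 1659\right)} = \sqrt{20192 + \left(-40 + 0 + 1659\right)} = \sqrt{20192 + 1619} = \sqrt{21811} \approx 147.69$)
$\frac{-2242 - -11103}{v} = \frac{-2242 - -11103}{\sqrt{21811}} = \left(-2242 + 11103\right) \frac{\sqrt{21811}}{21811} = 8861 \frac{\sqrt{21811}}{21811} = \frac{8861 \sqrt{21811}}{21811}$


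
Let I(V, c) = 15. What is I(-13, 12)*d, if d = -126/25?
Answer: -378/5 ≈ -75.600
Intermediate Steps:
d = -126/25 ≈ -5.0400
I(-13, 12)*d = 15*(-126/25) = -378/5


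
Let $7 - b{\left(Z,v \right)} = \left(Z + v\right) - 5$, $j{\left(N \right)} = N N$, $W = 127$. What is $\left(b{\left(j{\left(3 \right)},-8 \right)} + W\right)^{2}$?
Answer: $19044$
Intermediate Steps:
$j{\left(N \right)} = N^{2}$
$b{\left(Z,v \right)} = 12 - Z - v$ ($b{\left(Z,v \right)} = 7 - \left(\left(Z + v\right) - 5\right) = 7 - \left(-5 + Z + v\right) = 12 - Z - v$)
$\left(b{\left(j{\left(3 \right)},-8 \right)} + W\right)^{2} = \left(\left(12 - 3^{2} - -8\right) + 127\right)^{2} = \left(\left(12 - 9 + 8\right) + 127\right)^{2} = \left(11 + 127\right)^{2} = 138^{2} = 19044$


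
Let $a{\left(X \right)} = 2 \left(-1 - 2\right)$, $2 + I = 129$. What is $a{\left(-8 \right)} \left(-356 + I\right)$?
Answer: $1374$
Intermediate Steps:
$I = 127$ ($I = -2 + 129 = 127$)
$a{\left(X \right)} = -6$ ($a{\left(X \right)} = 2 \left(-3\right) = -6$)
$a{\left(-8 \right)} \left(-356 + I\right) = - 6 \left(-356 + 127\right) = \left(-6\right) \left(-229\right) = 1374$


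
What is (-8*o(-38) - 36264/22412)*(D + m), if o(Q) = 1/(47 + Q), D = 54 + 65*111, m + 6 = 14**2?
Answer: -942951862/50427 ≈ -18699.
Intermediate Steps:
m = 190 (m = -6 + 14**2 = -6 + 196 = 190)
D = 7269 (D = 54 + 7215 = 7269)
(-8*o(-38) - 36264/22412)*(D + m) = (-8/(47 - 38) - 36264/22412)*(7269 + 190) = (-8/9 - 36264*1/22412)*7459 = (-8*1/9 - 9066/5603)*7459 = (-8/9 - 9066/5603)*7459 = -126418/50427*7459 = -942951862/50427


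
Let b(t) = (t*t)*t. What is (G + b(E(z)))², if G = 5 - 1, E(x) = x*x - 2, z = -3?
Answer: 120409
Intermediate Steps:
E(x) = -2 + x² (E(x) = x² - 2 = -2 + x²)
G = 4
b(t) = t³ (b(t) = t²*t = t³)
(G + b(E(z)))² = (4 + (-2 + (-3)²)³)² = (4 + (-2 + 9)³)² = (4 + 7³)² = (4 + 343)² = 347² = 120409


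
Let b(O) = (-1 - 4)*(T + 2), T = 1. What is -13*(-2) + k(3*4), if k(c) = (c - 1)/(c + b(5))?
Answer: 67/3 ≈ 22.333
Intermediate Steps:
b(O) = -15 (b(O) = (-1 - 4)*(1 + 2) = -5*3 = -15)
k(c) = (-1 + c)/(-15 + c) (k(c) = (c - 1)/(c - 15) = (-1 + c)/(-15 + c))
-13*(-2) + k(3*4) = -13*(-2) + (-1 + 3*4)/(-15 + 3*4) = 26 + (-1 + 12)/(-15 + 12) = 26 + 11/(-3) = 26 - ⅓*11 = 26 - 11/3 = 67/3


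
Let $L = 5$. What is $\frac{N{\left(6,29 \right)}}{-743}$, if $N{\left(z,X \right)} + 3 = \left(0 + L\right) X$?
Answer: $- \frac{142}{743} \approx -0.19112$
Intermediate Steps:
$N{\left(z,X \right)} = -3 + 5 X$ ($N{\left(z,X \right)} = -3 + \left(0 + 5\right) X = -3 + 5 X$)
$\frac{N{\left(6,29 \right)}}{-743} = \frac{-3 + 5 \cdot 29}{-743} = \left(-3 + 145\right) \left(- \frac{1}{743}\right) = 142 \left(- \frac{1}{743}\right) = - \frac{142}{743}$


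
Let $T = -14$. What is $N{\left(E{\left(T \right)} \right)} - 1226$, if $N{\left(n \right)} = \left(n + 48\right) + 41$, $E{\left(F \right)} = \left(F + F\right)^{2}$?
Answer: $-353$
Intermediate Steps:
$E{\left(F \right)} = 4 F^{2}$ ($E{\left(F \right)} = \left(2 F\right)^{2} = 4 F^{2}$)
$N{\left(n \right)} = 89 + n$ ($N{\left(n \right)} = \left(48 + n\right) + 41 = 89 + n$)
$N{\left(E{\left(T \right)} \right)} - 1226 = \left(89 + 4 \left(-14\right)^{2}\right) - 1226 = \left(89 + 4 \cdot 196\right) - 1226 = \left(89 + 784\right) - 1226 = 873 - 1226 = -353$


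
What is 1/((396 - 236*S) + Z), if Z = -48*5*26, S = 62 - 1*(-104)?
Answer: -1/45020 ≈ -2.2212e-5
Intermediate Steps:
S = 166 (S = 62 + 104 = 166)
Z = -6240 (Z = -24*10*26 = -240*26 = -6240)
1/((396 - 236*S) + Z) = 1/((396 - 236*166) - 6240) = 1/((396 - 39176) - 6240) = 1/(-38780 - 6240) = 1/(-45020) = -1/45020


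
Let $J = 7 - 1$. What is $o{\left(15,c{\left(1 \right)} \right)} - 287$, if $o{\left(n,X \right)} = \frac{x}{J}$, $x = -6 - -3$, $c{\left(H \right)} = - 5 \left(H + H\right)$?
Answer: $- \frac{575}{2} \approx -287.5$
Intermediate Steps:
$c{\left(H \right)} = - 10 H$ ($c{\left(H \right)} = - 5 \cdot 2 H = - 10 H$)
$x = -3$ ($x = -6 + 3 = -3$)
$J = 6$ ($J = 7 - 1 = 6$)
$o{\left(n,X \right)} = - \frac{1}{2}$ ($o{\left(n,X \right)} = - \frac{3}{6} = \left(-3\right) \frac{1}{6} = - \frac{1}{2}$)
$o{\left(15,c{\left(1 \right)} \right)} - 287 = - \frac{1}{2} - 287 = - \frac{575}{2}$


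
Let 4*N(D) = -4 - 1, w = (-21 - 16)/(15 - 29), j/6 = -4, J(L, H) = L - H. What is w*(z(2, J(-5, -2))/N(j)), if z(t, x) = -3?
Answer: 222/35 ≈ 6.3429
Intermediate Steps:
j = -24 (j = 6*(-4) = -24)
w = 37/14 (w = -37/(-14) = -37*(-1/14) = 37/14 ≈ 2.6429)
N(D) = -5/4 (N(D) = (-4 - 1)/4 = (1/4)*(-5) = -5/4)
w*(z(2, J(-5, -2))/N(j)) = 37*(-3/(-5/4))/14 = 37*(-3*(-4/5))/14 = (37/14)*(12/5) = 222/35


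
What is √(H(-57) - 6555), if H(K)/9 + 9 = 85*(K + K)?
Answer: I*√93846 ≈ 306.34*I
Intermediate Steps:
H(K) = -81 + 1530*K (H(K) = -81 + 9*(85*(K + K)) = -81 + 9*(85*(2*K)) = -81 + 9*(170*K) = -81 + 1530*K)
√(H(-57) - 6555) = √((-81 + 1530*(-57)) - 6555) = √((-81 - 87210) - 6555) = √(-87291 - 6555) = √(-93846) = I*√93846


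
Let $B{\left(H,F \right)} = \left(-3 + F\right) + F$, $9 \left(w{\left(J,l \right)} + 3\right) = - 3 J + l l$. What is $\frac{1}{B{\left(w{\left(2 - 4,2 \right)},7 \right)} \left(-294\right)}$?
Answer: $- \frac{1}{3234} \approx -0.00030921$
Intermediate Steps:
$w{\left(J,l \right)} = -3 - \frac{J}{3} + \frac{l^{2}}{9}$ ($w{\left(J,l \right)} = -3 + \frac{- 3 J + l l}{9} = -3 + \frac{- 3 J + l^{2}}{9} = -3 + \frac{l^{2} - 3 J}{9} = -3 - \left(- \frac{l^{2}}{9} + \frac{J}{3}\right) = -3 - \frac{J}{3} + \frac{l^{2}}{9}$)
$B{\left(H,F \right)} = -3 + 2 F$
$\frac{1}{B{\left(w{\left(2 - 4,2 \right)},7 \right)} \left(-294\right)} = \frac{1}{\left(-3 + 2 \cdot 7\right) \left(-294\right)} = \frac{1}{\left(-3 + 14\right) \left(-294\right)} = \frac{1}{11 \left(-294\right)} = \frac{1}{-3234} = - \frac{1}{3234}$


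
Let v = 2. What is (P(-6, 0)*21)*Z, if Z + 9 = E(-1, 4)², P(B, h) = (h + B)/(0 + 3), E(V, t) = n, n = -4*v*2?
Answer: -10374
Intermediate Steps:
n = -16 (n = -4*2*2 = -8*2 = -16)
E(V, t) = -16
P(B, h) = B/3 + h/3 (P(B, h) = (B + h)/3 = (B + h)*(⅓) = B/3 + h/3)
Z = 247 (Z = -9 + (-16)² = -9 + 256 = 247)
(P(-6, 0)*21)*Z = (((⅓)*(-6) + (⅓)*0)*21)*247 = ((-2 + 0)*21)*247 = -2*21*247 = -42*247 = -10374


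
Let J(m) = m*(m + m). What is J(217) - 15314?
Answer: 78864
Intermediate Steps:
J(m) = 2*m² (J(m) = m*(2*m) = 2*m²)
J(217) - 15314 = 2*217² - 15314 = 2*47089 - 15314 = 94178 - 15314 = 78864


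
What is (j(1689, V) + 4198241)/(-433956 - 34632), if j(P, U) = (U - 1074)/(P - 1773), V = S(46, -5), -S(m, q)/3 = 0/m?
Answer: -19591851/2186744 ≈ -8.9594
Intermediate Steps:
S(m, q) = 0 (S(m, q) = -0/m = -3*0 = 0)
V = 0
j(P, U) = (-1074 + U)/(-1773 + P)
(j(1689, V) + 4198241)/(-433956 - 34632) = ((-1074 + 0)/(-1773 + 1689) + 4198241)/(-433956 - 34632) = (-1074/(-84) + 4198241)/(-468588) = (-1/84*(-1074) + 4198241)*(-1/468588) = (179/14 + 4198241)*(-1/468588) = (58775553/14)*(-1/468588) = -19591851/2186744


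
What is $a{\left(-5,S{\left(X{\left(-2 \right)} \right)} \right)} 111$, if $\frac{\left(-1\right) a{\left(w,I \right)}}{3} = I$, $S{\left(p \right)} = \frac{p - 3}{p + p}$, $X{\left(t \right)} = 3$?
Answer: $0$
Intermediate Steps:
$S{\left(p \right)} = \frac{-3 + p}{2 p}$
$a{\left(w,I \right)} = - 3 I$
$a{\left(-5,S{\left(X{\left(-2 \right)} \right)} \right)} 111 = - 3 \frac{-3 + 3}{2 \cdot 3} \cdot 111 = - 3 \cdot \frac{1}{2} \cdot \frac{1}{3} \cdot 0 \cdot 111 = \left(-3\right) 0 \cdot 111 = 0 \cdot 111 = 0$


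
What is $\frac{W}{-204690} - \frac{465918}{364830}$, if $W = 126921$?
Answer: $- \frac{314829653}{165949006} \approx -1.8971$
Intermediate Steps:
$\frac{W}{-204690} - \frac{465918}{364830} = \frac{126921}{-204690} - \frac{465918}{364830} = 126921 \left(- \frac{1}{204690}\right) - \frac{77653}{60805} = - \frac{42307}{68230} - \frac{77653}{60805} = - \frac{314829653}{165949006}$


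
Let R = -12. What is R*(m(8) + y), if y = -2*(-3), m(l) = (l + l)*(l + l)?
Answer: -3144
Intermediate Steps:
m(l) = 4*l² (m(l) = (2*l)*(2*l) = 4*l²)
y = 6
R*(m(8) + y) = -12*(4*8² + 6) = -12*(4*64 + 6) = -12*(256 + 6) = -12*262 = -3144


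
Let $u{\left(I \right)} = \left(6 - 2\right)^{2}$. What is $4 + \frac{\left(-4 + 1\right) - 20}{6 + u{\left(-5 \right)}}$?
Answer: $\frac{65}{22} \approx 2.9545$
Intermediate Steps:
$u{\left(I \right)} = 16$ ($u{\left(I \right)} = 4^{2} = 16$)
$4 + \frac{\left(-4 + 1\right) - 20}{6 + u{\left(-5 \right)}} = 4 + \frac{\left(-4 + 1\right) - 20}{6 + 16} = 4 + \frac{-3 - 20}{22} = 4 + \frac{1}{22} \left(-23\right) = 4 - \frac{23}{22} = \frac{65}{22}$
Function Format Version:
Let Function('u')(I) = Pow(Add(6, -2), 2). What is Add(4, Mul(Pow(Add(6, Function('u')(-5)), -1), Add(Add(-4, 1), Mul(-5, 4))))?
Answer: Rational(65, 22) ≈ 2.9545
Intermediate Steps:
Function('u')(I) = 16 (Function('u')(I) = Pow(4, 2) = 16)
Add(4, Mul(Pow(Add(6, Function('u')(-5)), -1), Add(Add(-4, 1), Mul(-5, 4)))) = Add(4, Mul(Pow(Add(6, 16), -1), Add(Add(-4, 1), Mul(-5, 4)))) = Add(4, Mul(Pow(22, -1), Add(-3, -20))) = Add(4, Mul(Rational(1, 22), -23)) = Add(4, Rational(-23, 22)) = Rational(65, 22)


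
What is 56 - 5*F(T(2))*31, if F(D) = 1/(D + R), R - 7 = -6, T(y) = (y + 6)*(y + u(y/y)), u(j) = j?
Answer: 249/5 ≈ 49.800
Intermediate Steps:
T(y) = (1 + y)*(6 + y) (T(y) = (y + 6)*(y + y/y) = (6 + y)*(y + 1) = (6 + y)*(1 + y) = (1 + y)*(6 + y))
R = 1 (R = 7 - 6 = 1)
F(D) = 1/(1 + D) (F(D) = 1/(D + 1) = 1/(1 + D))
56 - 5*F(T(2))*31 = 56 - 5/(1 + (6 + 2**2 + 7*2))*31 = 56 - 5/(1 + (6 + 4 + 14))*31 = 56 - 5/(1 + 24)*31 = 56 - 5/25*31 = 56 - 5*1/25*31 = 56 - 1/5*31 = 56 - 31/5 = 249/5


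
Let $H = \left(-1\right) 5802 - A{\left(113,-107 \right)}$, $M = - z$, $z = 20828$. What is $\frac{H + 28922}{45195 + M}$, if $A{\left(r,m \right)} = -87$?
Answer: $\frac{23207}{24367} \approx 0.95239$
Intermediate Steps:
$M = -20828$ ($M = \left(-1\right) 20828 = -20828$)
$H = -5715$ ($H = \left(-1\right) 5802 - -87 = -5802 + 87 = -5715$)
$\frac{H + 28922}{45195 + M} = \frac{-5715 + 28922}{45195 - 20828} = \frac{23207}{24367}$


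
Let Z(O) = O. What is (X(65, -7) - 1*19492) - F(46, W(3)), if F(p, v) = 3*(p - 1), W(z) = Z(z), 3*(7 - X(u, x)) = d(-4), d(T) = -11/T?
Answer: -235451/12 ≈ -19621.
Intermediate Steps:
X(u, x) = 73/12 (X(u, x) = 7 - (-11)/(3*(-4)) = 7 - (-11)*(-1)/(3*4) = 7 - ⅓*11/4 = 7 - 11/12 = 73/12)
W(z) = z
F(p, v) = -3 + 3*p (F(p, v) = 3*(-1 + p) = -3 + 3*p)
(X(65, -7) - 1*19492) - F(46, W(3)) = (73/12 - 1*19492) - (-3 + 3*46) = (73/12 - 19492) - (-3 + 138) = -233831/12 - 1*135 = -233831/12 - 135 = -235451/12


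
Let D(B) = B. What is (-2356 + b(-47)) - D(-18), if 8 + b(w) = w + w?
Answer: -2440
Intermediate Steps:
b(w) = -8 + 2*w (b(w) = -8 + (w + w) = -8 + 2*w)
(-2356 + b(-47)) - D(-18) = (-2356 + (-8 + 2*(-47))) - 1*(-18) = (-2356 + (-8 - 94)) + 18 = (-2356 - 102) + 18 = -2458 + 18 = -2440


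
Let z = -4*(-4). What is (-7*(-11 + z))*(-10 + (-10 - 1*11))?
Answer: 1085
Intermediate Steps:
z = 16
(-7*(-11 + z))*(-10 + (-10 - 1*11)) = (-7*(-11 + 16))*(-10 + (-10 - 1*11)) = (-7*5)*(-10 + (-10 - 11)) = -35*(-10 - 21) = -35*(-31) = 1085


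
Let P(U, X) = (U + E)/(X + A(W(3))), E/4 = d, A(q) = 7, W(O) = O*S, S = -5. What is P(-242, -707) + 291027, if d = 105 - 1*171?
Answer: 101859703/350 ≈ 2.9103e+5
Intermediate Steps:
W(O) = -5*O (W(O) = O*(-5) = -5*O)
d = -66 (d = 105 - 171 = -66)
E = -264 (E = 4*(-66) = -264)
P(U, X) = (-264 + U)/(7 + X) (P(U, X) = (U - 264)/(X + 7) = (-264 + U)/(7 + X))
P(-242, -707) + 291027 = (-264 - 242)/(7 - 707) + 291027 = -506/(-700) + 291027 = -1/700*(-506) + 291027 = 253/350 + 291027 = 101859703/350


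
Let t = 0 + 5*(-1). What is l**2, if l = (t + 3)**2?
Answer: 16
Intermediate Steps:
t = -5 (t = 0 - 5 = -5)
l = 4 (l = (-5 + 3)**2 = (-2)**2 = 4)
l**2 = 4**2 = 16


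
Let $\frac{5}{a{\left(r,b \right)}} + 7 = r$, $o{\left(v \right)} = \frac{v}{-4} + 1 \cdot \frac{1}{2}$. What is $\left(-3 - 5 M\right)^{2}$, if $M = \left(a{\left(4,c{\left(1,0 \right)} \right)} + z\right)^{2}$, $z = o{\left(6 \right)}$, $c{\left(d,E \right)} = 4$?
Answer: $\frac{120409}{81} \approx 1486.5$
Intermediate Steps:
$o{\left(v \right)} = \frac{1}{2} - \frac{v}{4}$ ($o{\left(v \right)} = v \left(- \frac{1}{4}\right) + 1 \cdot \frac{1}{2} = - \frac{v}{4} + \frac{1}{2} = \frac{1}{2} - \frac{v}{4}$)
$z = -1$ ($z = \frac{1}{2} - \frac{3}{2} = -1$)
$a{\left(r,b \right)} = \frac{5}{-7 + r}$
$M = \frac{64}{9}$ ($M = \left(\frac{5}{-7 + 4} - 1\right)^{2} = \left(\frac{5}{-3} - 1\right)^{2} = \left(5 \left(- \frac{1}{3}\right) - 1\right)^{2} = \left(- \frac{5}{3} - 1\right)^{2} = \left(- \frac{8}{3}\right)^{2} = \frac{64}{9} \approx 7.1111$)
$\left(-3 - 5 M\right)^{2} = \left(-3 - \frac{320}{9}\right)^{2} = \left(- \frac{347}{9}\right)^{2} = \frac{120409}{81}$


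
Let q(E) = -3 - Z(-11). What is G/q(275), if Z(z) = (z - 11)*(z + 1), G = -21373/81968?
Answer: 21373/18278864 ≈ 0.0011693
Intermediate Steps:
G = -21373/81968 (G = -21373*1/81968 = -21373/81968 ≈ -0.26075)
Z(z) = (1 + z)*(-11 + z) (Z(z) = (-11 + z)*(1 + z) = (1 + z)*(-11 + z))
q(E) = -223 (q(E) = -3 - (-11 + (-11)**2 - 10*(-11)) = -3 - (-11 + 121 + 110) = -3 - 1*220 = -3 - 220 = -223)
G/q(275) = -21373/81968/(-223) = -21373/81968*(-1/223) = 21373/18278864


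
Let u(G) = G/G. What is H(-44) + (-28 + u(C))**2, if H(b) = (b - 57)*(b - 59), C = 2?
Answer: 11132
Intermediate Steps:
u(G) = 1
H(b) = (-59 + b)*(-57 + b) (H(b) = (-57 + b)*(-59 + b) = (-59 + b)*(-57 + b))
H(-44) + (-28 + u(C))**2 = (3363 + (-44)**2 - 116*(-44)) + (-28 + 1)**2 = (3363 + 1936 + 5104) + (-27)**2 = 10403 + 729 = 11132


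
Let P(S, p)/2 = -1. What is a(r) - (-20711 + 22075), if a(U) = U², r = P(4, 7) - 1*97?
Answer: 8437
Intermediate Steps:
P(S, p) = -2 (P(S, p) = 2*(-1) = -2)
r = -99 (r = -2 - 1*97 = -2 - 97 = -99)
a(r) - (-20711 + 22075) = (-99)² - (-20711 + 22075) = 9801 - 1*1364 = 9801 - 1364 = 8437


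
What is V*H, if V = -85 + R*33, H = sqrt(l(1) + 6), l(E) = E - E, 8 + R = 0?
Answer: -349*sqrt(6) ≈ -854.87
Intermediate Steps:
R = -8 (R = -8 + 0 = -8)
l(E) = 0
H = sqrt(6) (H = sqrt(0 + 6) = sqrt(6) ≈ 2.4495)
V = -349 (V = -85 - 8*33 = -85 - 264 = -349)
V*H = -349*sqrt(6)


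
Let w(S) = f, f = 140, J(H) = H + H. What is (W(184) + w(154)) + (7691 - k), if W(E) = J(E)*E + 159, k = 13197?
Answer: 62505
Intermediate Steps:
J(H) = 2*H
W(E) = 159 + 2*E² (W(E) = (2*E)*E + 159 = 2*E² + 159 = 159 + 2*E²)
w(S) = 140
(W(184) + w(154)) + (7691 - k) = ((159 + 2*184²) + 140) + (7691 - 1*13197) = ((159 + 2*33856) + 140) + (7691 - 13197) = ((159 + 67712) + 140) - 5506 = (67871 + 140) - 5506 = 68011 - 5506 = 62505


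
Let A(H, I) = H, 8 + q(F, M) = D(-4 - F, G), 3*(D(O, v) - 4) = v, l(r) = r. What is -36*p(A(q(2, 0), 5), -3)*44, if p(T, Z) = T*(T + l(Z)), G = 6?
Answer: -15840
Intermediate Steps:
D(O, v) = 4 + v/3
q(F, M) = -2 (q(F, M) = -8 + (4 + (⅓)*6) = -8 + (4 + 2) = -8 + 6 = -2)
p(T, Z) = T*(T + Z)
-36*p(A(q(2, 0), 5), -3)*44 = -(-72)*(-2 - 3)*44 = -(-72)*(-5)*44 = -36*10*44 = -360*44 = -15840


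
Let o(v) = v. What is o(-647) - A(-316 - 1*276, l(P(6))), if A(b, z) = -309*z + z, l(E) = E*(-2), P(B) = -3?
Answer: 1201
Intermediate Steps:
l(E) = -2*E
A(b, z) = -308*z
o(-647) - A(-316 - 1*276, l(P(6))) = -647 - (-308)*(-2*(-3)) = -647 - (-308)*6 = -647 - 1*(-1848) = -647 + 1848 = 1201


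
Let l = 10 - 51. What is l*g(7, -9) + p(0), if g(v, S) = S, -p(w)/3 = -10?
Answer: 399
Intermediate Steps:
p(w) = 30 (p(w) = -3*(-10) = 30)
l = -41
l*g(7, -9) + p(0) = -41*(-9) + 30 = 369 + 30 = 399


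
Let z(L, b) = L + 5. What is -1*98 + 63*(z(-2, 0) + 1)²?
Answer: 910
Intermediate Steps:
z(L, b) = 5 + L
-1*98 + 63*(z(-2, 0) + 1)² = -1*98 + 63*((5 - 2) + 1)² = -98 + 63*(3 + 1)² = -98 + 63*4² = -98 + 63*16 = -98 + 1008 = 910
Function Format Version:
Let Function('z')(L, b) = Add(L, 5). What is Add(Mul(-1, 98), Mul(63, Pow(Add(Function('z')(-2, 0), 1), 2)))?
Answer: 910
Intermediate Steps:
Function('z')(L, b) = Add(5, L)
Add(Mul(-1, 98), Mul(63, Pow(Add(Function('z')(-2, 0), 1), 2))) = Add(Mul(-1, 98), Mul(63, Pow(Add(Add(5, -2), 1), 2))) = Add(-98, Mul(63, Pow(Add(3, 1), 2))) = Add(-98, Mul(63, Pow(4, 2))) = Add(-98, Mul(63, 16)) = Add(-98, 1008) = 910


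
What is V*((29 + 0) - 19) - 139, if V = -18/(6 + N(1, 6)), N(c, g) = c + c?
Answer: -323/2 ≈ -161.50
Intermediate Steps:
N(c, g) = 2*c
V = -9/4 (V = -18/(6 + 2*1) = -18/(6 + 2) = -18/8 = -18*⅛ = -9/4 ≈ -2.2500)
V*((29 + 0) - 19) - 139 = -9*((29 + 0) - 19)/4 - 139 = -9*(29 - 19)/4 - 139 = -9/4*10 - 139 = -45/2 - 139 = -323/2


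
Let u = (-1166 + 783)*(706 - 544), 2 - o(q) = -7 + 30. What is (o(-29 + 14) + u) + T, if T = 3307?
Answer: -58760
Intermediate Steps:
o(q) = -21 (o(q) = 2 - (-7 + 30) = 2 - 1*23 = 2 - 23 = -21)
u = -62046 (u = -383*162 = -62046)
(o(-29 + 14) + u) + T = (-21 - 62046) + 3307 = -62067 + 3307 = -58760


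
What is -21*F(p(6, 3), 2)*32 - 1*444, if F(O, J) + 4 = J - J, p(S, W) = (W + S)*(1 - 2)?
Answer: 2244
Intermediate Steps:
p(S, W) = -S - W (p(S, W) = (S + W)*(-1) = -S - W)
F(O, J) = -4 (F(O, J) = -4 + (J - J) = -4 + 0 = -4)
-21*F(p(6, 3), 2)*32 - 1*444 = -21*(-4)*32 - 1*444 = 84*32 - 444 = 2688 - 444 = 2244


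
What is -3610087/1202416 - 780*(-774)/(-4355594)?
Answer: -8224997932099/2618617957552 ≈ -3.1410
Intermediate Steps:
-3610087/1202416 - 780*(-774)/(-4355594) = -3610087*1/1202416 + 603720*(-1/4355594) = -3610087/1202416 - 301860/2177797 = -8224997932099/2618617957552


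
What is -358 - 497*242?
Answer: -120632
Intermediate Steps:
-358 - 497*242 = -358 - 120274 = -120632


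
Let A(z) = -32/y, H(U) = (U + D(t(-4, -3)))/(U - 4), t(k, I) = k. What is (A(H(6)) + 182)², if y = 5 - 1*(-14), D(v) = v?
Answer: 11737476/361 ≈ 32514.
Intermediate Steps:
y = 19 (y = 5 + 14 = 19)
H(U) = 1 (H(U) = (U - 4)/(U - 4) = (-4 + U)/(-4 + U) = 1)
A(z) = -32/19
(A(H(6)) + 182)² = (-32/19 + 182)² = (3426/19)² = 11737476/361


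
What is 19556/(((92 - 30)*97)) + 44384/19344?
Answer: 650420/117273 ≈ 5.5462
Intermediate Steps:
19556/(((92 - 30)*97)) + 44384/19344 = 19556/((62*97)) + 44384*(1/19344) = 19556/6014 + 2774/1209 = 19556*(1/6014) + 2774/1209 = 9778/3007 + 2774/1209 = 650420/117273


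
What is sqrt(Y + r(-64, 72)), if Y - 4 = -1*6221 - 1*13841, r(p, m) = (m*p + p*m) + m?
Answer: I*sqrt(29202) ≈ 170.89*I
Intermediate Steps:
r(p, m) = m + 2*m*p (r(p, m) = (m*p + m*p) + m = 2*m*p + m = m + 2*m*p)
Y = -20058 (Y = 4 + (-1*6221 - 1*13841) = 4 + (-6221 - 13841) = 4 - 20062 = -20058)
sqrt(Y + r(-64, 72)) = sqrt(-20058 + 72*(1 + 2*(-64))) = sqrt(-20058 + 72*(1 - 128)) = sqrt(-20058 + 72*(-127)) = sqrt(-20058 - 9144) = sqrt(-29202) = I*sqrt(29202)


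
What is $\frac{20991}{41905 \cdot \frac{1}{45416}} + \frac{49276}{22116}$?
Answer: $\frac{54344975527}{2388585} \approx 22752.0$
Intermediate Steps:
$\frac{20991}{41905 \cdot \frac{1}{45416}} + \frac{49276}{22116} = \frac{20991}{41905 \cdot \frac{1}{45416}} + 49276 \cdot \frac{1}{22116} = \frac{20991}{\frac{41905}{45416}} + \frac{127}{57} = 20991 \cdot \frac{45416}{41905} + \frac{127}{57} = \frac{953327256}{41905} + \frac{127}{57} = \frac{54344975527}{2388585}$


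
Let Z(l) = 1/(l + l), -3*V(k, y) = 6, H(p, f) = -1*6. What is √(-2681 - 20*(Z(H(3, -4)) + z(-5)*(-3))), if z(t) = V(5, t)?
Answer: I*√25194/3 ≈ 52.909*I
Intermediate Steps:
H(p, f) = -6
V(k, y) = -2 (V(k, y) = -⅓*6 = -2)
Z(l) = 1/(2*l)
z(t) = -2
√(-2681 - 20*(Z(H(3, -4)) + z(-5)*(-3))) = √(-2681 - 20*((½)/(-6) - 2*(-3))) = √(-2681 - 20*((½)*(-⅙) + 6)) = √(-2681 - 20*(-1/12 + 6)) = √(-2681 - 20*71/12) = √(-2681 - 355/3) = √(-8398/3) = I*√25194/3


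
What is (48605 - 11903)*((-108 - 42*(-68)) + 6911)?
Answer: 354504618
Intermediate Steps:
(48605 - 11903)*((-108 - 42*(-68)) + 6911) = 36702*((-108 + 2856) + 6911) = 36702*(2748 + 6911) = 36702*9659 = 354504618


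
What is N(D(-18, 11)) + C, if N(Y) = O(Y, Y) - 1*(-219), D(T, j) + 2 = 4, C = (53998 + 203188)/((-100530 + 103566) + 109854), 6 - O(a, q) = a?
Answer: 12715828/56445 ≈ 225.28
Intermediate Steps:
O(a, q) = 6 - a
C = 128593/56445 (C = 257186/(3036 + 109854) = 257186/112890 = 257186*(1/112890) = 128593/56445 ≈ 2.2782)
D(T, j) = 2 (D(T, j) = -2 + 4 = 2)
N(Y) = 225 - Y (N(Y) = (6 - Y) - 1*(-219) = (6 - Y) + 219 = 225 - Y)
N(D(-18, 11)) + C = (225 - 1*2) + 128593/56445 = (225 - 2) + 128593/56445 = 223 + 128593/56445 = 12715828/56445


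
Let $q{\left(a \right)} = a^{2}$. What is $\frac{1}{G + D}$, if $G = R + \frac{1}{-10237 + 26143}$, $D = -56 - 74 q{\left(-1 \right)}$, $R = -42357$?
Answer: $- \frac{15906}{675798221} \approx -2.3537 \cdot 10^{-5}$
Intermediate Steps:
$D = -130$ ($D = -56 - 74 \left(-1\right)^{2} = -56 - 74 = -130$)
$G = - \frac{673730441}{15906}$ ($G = -42357 + \frac{1}{-10237 + 26143} = -42357 + \frac{1}{15906} = - \frac{673730441}{15906} \approx -42357.0$)
$\frac{1}{G + D} = \frac{1}{- \frac{673730441}{15906} - 130} = \frac{1}{- \frac{675798221}{15906}} = - \frac{15906}{675798221}$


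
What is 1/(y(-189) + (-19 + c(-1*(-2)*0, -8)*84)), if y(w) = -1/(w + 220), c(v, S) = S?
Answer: -31/21422 ≈ -0.0014471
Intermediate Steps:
y(w) = -1/(220 + w)
1/(y(-189) + (-19 + c(-1*(-2)*0, -8)*84)) = 1/(-1/(220 - 189) + (-19 - 8*84)) = 1/(-1/31 + (-19 - 672)) = 1/(-1*1/31 - 691) = 1/(-1/31 - 691) = 1/(-21422/31) = -31/21422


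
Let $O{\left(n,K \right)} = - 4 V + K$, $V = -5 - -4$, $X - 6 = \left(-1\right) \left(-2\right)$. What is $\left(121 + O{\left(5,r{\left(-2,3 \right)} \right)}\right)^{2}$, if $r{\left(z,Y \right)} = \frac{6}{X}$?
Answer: $\frac{253009}{16} \approx 15813.0$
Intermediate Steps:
$X = 8$ ($X = 6 - -2 = 6 + 2 = 8$)
$V = -1$ ($V = -5 + 4 = -1$)
$r{\left(z,Y \right)} = \frac{3}{4}$ ($r{\left(z,Y \right)} = \frac{6}{8} = 6 \cdot \frac{1}{8} = \frac{3}{4}$)
$O{\left(n,K \right)} = 4 + K$ ($O{\left(n,K \right)} = \left(-4\right) \left(-1\right) + K = 4 + K$)
$\left(121 + O{\left(5,r{\left(-2,3 \right)} \right)}\right)^{2} = \left(121 + \left(4 + \frac{3}{4}\right)\right)^{2} = \left(121 + \frac{19}{4}\right)^{2} = \left(\frac{503}{4}\right)^{2} = \frac{253009}{16}$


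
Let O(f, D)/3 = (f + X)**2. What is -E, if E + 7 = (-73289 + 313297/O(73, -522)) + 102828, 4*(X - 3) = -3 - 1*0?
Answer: -8031898948/271803 ≈ -29550.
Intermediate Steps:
X = 9/4 (X = 3 + (-3 - 1*0)/4 = 3 + (-3 + 0)/4 = 3 + (1/4)*(-3) = 3 - 3/4 = 9/4 ≈ 2.2500)
O(f, D) = 3*(9/4 + f)**2 (O(f, D) = 3*(f + 9/4)**2 = 3*(9/4 + f)**2)
E = 8031898948/271803 (E = -7 + ((-73289 + 313297/((3*(9 + 4*73)**2/16))) + 102828) = -7 + ((-73289 + 313297/((3*(9 + 292)**2/16))) + 102828) = -7 + ((-73289 + 313297/(((3/16)*301**2))) + 102828) = -7 + ((-73289 + 313297/(((3/16)*90601))) + 102828) = -7 + ((-73289 + 313297/(271803/16)) + 102828) = -7 + ((-73289 + 313297*(16/271803)) + 102828) = -7 + ((-73289 + 5012752/271803) + 102828) = -7 + (-19915157315/271803 + 102828) = -7 + 8033801569/271803 = 8031898948/271803 ≈ 29550.)
-E = -1*8031898948/271803 = -8031898948/271803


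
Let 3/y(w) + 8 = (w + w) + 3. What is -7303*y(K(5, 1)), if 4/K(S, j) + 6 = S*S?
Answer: 138757/29 ≈ 4784.7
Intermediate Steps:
K(S, j) = 4/(-6 + S²) (K(S, j) = 4/(-6 + S*S) = 4/(-6 + S²))
y(w) = 3/(-5 + 2*w) (y(w) = 3/(-8 + ((w + w) + 3)) = 3/(-8 + (2*w + 3)) = 3/(-8 + (3 + 2*w)) = 3/(-5 + 2*w))
-7303*y(K(5, 1)) = -21909/(-5 + 2*(4/(-6 + 5²))) = -21909/(-5 + 2*(4/(-6 + 25))) = -21909/(-5 + 2*(4/19)) = -21909/(-5 + 8/19) = -21909/(-87/19) = -21909*(-19)/87 = -7303*(-19/29) = 138757/29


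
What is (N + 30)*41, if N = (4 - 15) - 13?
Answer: 246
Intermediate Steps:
N = -24 (N = -11 - 13 = -24)
(N + 30)*41 = (-24 + 30)*41 = 6*41 = 246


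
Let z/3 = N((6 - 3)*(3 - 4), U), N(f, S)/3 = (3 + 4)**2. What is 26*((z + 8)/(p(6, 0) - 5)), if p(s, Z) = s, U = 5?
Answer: 11674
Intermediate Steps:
N(f, S) = 147 (N(f, S) = 3*(3 + 4)**2 = 3*7**2 = 3*49 = 147)
z = 441 (z = 3*147 = 441)
26*((z + 8)/(p(6, 0) - 5)) = 26*((441 + 8)/(6 - 5)) = 26*(449/1) = 26*(449*1) = 26*449 = 11674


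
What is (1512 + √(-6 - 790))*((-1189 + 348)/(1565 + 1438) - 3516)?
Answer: -760276008/143 - 21118778*I*√199/3003 ≈ -5.3166e+6 - 99207.0*I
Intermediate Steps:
(1512 + √(-6 - 790))*((-1189 + 348)/(1565 + 1438) - 3516) = (1512 + √(-796))*(-841/3003 - 3516) = (1512 + 2*I*√199)*(-841*1/3003 - 3516) = (1512 + 2*I*√199)*(-841/3003 - 3516) = (1512 + 2*I*√199)*(-10559389/3003) = -760276008/143 - 21118778*I*√199/3003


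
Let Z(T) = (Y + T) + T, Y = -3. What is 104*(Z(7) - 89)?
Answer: -8112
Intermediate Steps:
Z(T) = -3 + 2*T (Z(T) = (-3 + T) + T = -3 + 2*T)
104*(Z(7) - 89) = 104*((-3 + 2*7) - 89) = 104*((-3 + 14) - 89) = 104*(11 - 89) = 104*(-78) = -8112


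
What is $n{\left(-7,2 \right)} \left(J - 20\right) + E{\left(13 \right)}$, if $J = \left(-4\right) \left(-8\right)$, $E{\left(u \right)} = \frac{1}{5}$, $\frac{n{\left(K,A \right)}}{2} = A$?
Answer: $\frac{241}{5} \approx 48.2$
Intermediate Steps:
$n{\left(K,A \right)} = 2 A$
$E{\left(u \right)} = \frac{1}{5}$
$J = 32$
$n{\left(-7,2 \right)} \left(J - 20\right) + E{\left(13 \right)} = 2 \cdot 2 \left(32 - 20\right) + \frac{1}{5} = 4 \left(32 - 20\right) + \frac{1}{5} = 4 \cdot 12 + \frac{1}{5} = 48 + \frac{1}{5} = \frac{241}{5}$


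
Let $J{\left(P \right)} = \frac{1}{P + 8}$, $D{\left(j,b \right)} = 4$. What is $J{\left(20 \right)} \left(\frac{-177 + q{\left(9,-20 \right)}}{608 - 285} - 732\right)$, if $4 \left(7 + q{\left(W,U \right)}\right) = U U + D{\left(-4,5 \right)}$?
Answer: $- \frac{236519}{9044} \approx -26.152$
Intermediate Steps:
$q{\left(W,U \right)} = -6 + \frac{U^{2}}{4}$ ($q{\left(W,U \right)} = -7 + \frac{U U + 4}{4} = -7 + \frac{U^{2} + 4}{4} = -7 + \frac{4 + U^{2}}{4} = -7 + \left(1 + \frac{U^{2}}{4}\right) = -6 + \frac{U^{2}}{4}$)
$J{\left(P \right)} = \frac{1}{8 + P}$
$J{\left(20 \right)} \left(\frac{-177 + q{\left(9,-20 \right)}}{608 - 285} - 732\right) = \frac{\frac{-177 - \left(6 - \frac{\left(-20\right)^{2}}{4}\right)}{608 - 285} - 732}{8 + 20} = \frac{\frac{-177 + \left(-6 + \frac{1}{4} \cdot 400\right)}{323} - 732}{28} = \frac{\left(-177 + \left(-6 + 100\right)\right) \frac{1}{323} - 732}{28} = \frac{\left(-177 + 94\right) \frac{1}{323} - 732}{28} = \frac{\left(-83\right) \frac{1}{323} - 732}{28} = \frac{- \frac{83}{323} - 732}{28} = \frac{1}{28} \left(- \frac{236519}{323}\right) = - \frac{236519}{9044}$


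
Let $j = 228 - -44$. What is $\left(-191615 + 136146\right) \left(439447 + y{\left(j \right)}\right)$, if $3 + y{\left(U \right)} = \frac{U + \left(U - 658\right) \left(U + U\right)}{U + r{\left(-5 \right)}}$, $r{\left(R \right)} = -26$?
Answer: $- \frac{997457536188}{41} \approx -2.4328 \cdot 10^{10}$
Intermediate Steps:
$j = 272$ ($j = 228 + 44 = 272$)
$y{\left(U \right)} = -3 + \frac{U + 2 U \left(-658 + U\right)}{-26 + U}$ ($y{\left(U \right)} = -3 + \frac{U + \left(U - 658\right) \left(U + U\right)}{U - 26} = -3 + \frac{U + \left(-658 + U\right) 2 U}{-26 + U} = -3 + \frac{U + 2 U \left(-658 + U\right)}{-26 + U}$)
$\left(-191615 + 136146\right) \left(439447 + y{\left(j \right)}\right) = \left(-191615 + 136146\right) \left(439447 + \frac{2 \left(39 + 272^{2} - 179248\right)}{-26 + 272}\right) = - 55469 \left(439447 + \frac{2 \left(39 + 73984 - 179248\right)}{246}\right) = - 55469 \left(439447 + 2 \cdot \frac{1}{246} \left(-105225\right)\right) = - 55469 \left(439447 - \frac{35075}{41}\right) = \left(-55469\right) \frac{17982252}{41} = - \frac{997457536188}{41}$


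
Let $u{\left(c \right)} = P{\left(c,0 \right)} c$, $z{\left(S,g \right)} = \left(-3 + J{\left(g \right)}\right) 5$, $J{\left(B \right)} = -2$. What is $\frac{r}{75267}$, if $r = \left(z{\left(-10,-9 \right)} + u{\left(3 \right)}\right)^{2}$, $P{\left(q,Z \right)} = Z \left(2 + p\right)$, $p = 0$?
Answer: $\frac{625}{75267} \approx 0.0083038$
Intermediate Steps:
$P{\left(q,Z \right)} = 2 Z$ ($P{\left(q,Z \right)} = Z \left(2 + 0\right) = Z 2 = 2 Z$)
$z{\left(S,g \right)} = -25$ ($z{\left(S,g \right)} = \left(-3 - 2\right) 5 = \left(-5\right) 5 = -25$)
$u{\left(c \right)} = 0$ ($u{\left(c \right)} = 2 \cdot 0 c = 0 c = 0$)
$r = 625$ ($r = \left(-25 + 0\right)^{2} = \left(-25\right)^{2} = 625$)
$\frac{r}{75267} = \frac{625}{75267}$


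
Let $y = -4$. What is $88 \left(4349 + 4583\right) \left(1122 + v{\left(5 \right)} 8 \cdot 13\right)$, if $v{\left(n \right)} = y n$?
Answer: $-753003328$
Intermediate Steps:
$v{\left(n \right)} = - 4 n$
$88 \left(4349 + 4583\right) \left(1122 + v{\left(5 \right)} 8 \cdot 13\right) = 88 \left(4349 + 4583\right) \left(1122 + \left(-4\right) 5 \cdot 8 \cdot 13\right) = 88 \cdot 8932 \left(1122 + \left(-20\right) 8 \cdot 13\right) = 88 \cdot 8932 \left(1122 - 2080\right) = 88 \cdot 8932 \left(-958\right) = 88 \left(-8556856\right) = -753003328$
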